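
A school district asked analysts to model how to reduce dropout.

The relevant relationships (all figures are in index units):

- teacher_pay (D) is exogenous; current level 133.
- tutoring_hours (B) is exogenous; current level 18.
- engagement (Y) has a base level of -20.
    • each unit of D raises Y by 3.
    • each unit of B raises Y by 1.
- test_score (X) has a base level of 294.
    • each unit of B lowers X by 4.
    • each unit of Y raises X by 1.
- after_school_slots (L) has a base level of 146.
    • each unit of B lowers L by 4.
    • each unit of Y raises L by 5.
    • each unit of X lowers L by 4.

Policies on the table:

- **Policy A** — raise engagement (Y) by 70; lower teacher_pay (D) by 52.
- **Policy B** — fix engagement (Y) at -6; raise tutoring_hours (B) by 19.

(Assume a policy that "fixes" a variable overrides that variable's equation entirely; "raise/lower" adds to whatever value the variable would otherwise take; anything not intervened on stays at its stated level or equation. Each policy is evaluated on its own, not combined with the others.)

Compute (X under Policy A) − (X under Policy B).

393

Policy A (Y + 70, D − 52):
  D = 133 − 52 = 81
  B = 18
  Y = -20 + 3·81 + 18 (+70 from intervention) = 311
  X = 294 − 4·18 + 311 = 533
Policy B (Y := -6, B + 19):
  D = 133
  B = 18 + 19 = 37
  Y = -6
  X = 294 − 4·37 + (-6) = 140
X: 533 − 140 = 393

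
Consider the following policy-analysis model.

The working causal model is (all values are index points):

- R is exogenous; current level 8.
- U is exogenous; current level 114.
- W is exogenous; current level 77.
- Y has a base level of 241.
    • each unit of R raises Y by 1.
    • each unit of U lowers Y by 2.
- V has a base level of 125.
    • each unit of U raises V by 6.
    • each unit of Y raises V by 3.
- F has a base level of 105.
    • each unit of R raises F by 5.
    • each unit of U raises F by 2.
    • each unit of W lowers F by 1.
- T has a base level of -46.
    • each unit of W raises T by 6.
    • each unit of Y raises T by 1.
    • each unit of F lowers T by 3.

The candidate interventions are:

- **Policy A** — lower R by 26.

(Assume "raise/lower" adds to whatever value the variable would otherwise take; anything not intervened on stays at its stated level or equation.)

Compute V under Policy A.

794

Policy A (R − 26):
  R = 8 − 26 = -18
  U = 114
  Y = 241 + (-18) − 2·114 = -5
  V = 125 + 6·114 + 3·(-5) = 794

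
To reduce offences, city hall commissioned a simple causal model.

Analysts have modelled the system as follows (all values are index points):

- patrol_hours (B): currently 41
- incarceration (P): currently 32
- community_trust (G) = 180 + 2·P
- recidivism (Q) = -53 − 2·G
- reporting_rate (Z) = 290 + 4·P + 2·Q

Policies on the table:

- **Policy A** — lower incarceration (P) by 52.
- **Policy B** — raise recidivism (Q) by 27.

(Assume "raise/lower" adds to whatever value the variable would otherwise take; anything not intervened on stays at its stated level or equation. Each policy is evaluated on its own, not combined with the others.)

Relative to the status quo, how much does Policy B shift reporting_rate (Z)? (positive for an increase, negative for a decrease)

Baseline:
  P = 32
  G = 180 + 2·32 = 244
  Q = -53 − 2·244 = -541
  Z = 290 + 4·32 + 2·(-541) = -664
Policy B (Q + 27):
  P = 32
  G = 180 + 2·32 = 244
  Q = -53 − 2·244 (+27 from intervention) = -514
  Z = 290 + 4·32 + 2·(-514) = -610
Change in Z: -610 − (-664) = 54

54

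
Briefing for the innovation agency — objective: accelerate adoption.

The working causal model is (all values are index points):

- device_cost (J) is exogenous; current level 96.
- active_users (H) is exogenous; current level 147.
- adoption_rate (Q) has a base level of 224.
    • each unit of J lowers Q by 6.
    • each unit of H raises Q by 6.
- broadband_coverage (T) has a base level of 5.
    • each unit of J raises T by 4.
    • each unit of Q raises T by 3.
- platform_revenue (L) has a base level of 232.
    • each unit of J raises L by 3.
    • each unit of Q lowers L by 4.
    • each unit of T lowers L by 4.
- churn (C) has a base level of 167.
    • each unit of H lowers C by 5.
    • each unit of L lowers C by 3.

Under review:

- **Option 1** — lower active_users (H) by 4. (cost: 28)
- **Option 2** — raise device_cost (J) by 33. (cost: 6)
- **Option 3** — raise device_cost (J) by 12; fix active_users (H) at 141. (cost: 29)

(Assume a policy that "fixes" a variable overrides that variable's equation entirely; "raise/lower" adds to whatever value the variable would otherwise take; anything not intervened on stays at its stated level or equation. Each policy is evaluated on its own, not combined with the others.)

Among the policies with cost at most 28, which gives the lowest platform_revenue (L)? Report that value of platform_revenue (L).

Option 1 (H − 4):
  J = 96
  H = 147 − 4 = 143
  Q = 224 − 6·96 + 6·143 = 506
  T = 5 + 4·96 + 3·506 = 1907
  L = 232 + 3·96 − 4·506 − 4·1907 = -9132
Option 2 (J + 33):
  J = 96 + 33 = 129
  H = 147
  Q = 224 − 6·129 + 6·147 = 332
  T = 5 + 4·129 + 3·332 = 1517
  L = 232 + 3·129 − 4·332 − 4·1517 = -6777
Comparing — Option 1: L=-9132, Option 2: L=-6777. Lowest is -9132 (Option 1).

-9132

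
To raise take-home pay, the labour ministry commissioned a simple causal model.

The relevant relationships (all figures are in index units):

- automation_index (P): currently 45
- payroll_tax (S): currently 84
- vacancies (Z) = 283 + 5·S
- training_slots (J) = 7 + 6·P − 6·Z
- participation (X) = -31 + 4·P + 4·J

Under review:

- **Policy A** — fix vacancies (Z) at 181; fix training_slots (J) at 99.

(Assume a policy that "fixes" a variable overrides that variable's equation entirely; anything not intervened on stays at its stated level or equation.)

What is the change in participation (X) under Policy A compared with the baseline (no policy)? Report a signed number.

Baseline:
  P = 45
  S = 84
  Z = 283 + 5·84 = 703
  J = 7 + 6·45 − 6·703 = -3941
  X = -31 + 4·45 + 4·(-3941) = -15615
Policy A (Z := 181, J := 99):
  P = 45
  S = 84
  Z = 181
  J = 99
  X = -31 + 4·45 + 4·99 = 545
Change in X: 545 − (-15615) = 16160

16160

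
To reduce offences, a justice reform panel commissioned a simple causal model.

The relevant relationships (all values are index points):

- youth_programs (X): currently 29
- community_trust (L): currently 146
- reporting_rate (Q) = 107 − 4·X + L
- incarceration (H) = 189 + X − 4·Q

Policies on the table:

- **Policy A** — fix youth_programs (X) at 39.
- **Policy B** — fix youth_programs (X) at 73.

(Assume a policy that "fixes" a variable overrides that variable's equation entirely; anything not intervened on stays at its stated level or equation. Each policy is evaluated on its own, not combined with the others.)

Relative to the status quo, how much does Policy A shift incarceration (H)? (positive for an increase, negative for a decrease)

Baseline:
  X = 29
  L = 146
  Q = 107 − 4·29 + 146 = 137
  H = 189 + 29 − 4·137 = -330
Policy A (X := 39):
  X = 39
  L = 146
  Q = 107 − 4·39 + 146 = 97
  H = 189 + 39 − 4·97 = -160
Change in H: -160 − (-330) = 170

170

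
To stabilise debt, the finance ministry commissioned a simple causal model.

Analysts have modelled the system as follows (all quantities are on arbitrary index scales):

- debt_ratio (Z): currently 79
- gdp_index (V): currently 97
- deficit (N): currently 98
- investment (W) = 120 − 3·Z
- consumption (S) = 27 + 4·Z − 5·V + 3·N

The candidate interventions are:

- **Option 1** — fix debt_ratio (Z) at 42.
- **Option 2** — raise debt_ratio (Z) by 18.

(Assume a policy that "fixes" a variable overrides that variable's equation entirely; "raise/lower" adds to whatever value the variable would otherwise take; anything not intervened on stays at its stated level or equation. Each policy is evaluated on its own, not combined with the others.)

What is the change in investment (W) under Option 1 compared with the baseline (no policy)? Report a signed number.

111

Baseline:
  Z = 79
  W = 120 − 3·79 = -117
Option 1 (Z := 42):
  Z = 42
  W = 120 − 3·42 = -6
Change in W: -6 − (-117) = 111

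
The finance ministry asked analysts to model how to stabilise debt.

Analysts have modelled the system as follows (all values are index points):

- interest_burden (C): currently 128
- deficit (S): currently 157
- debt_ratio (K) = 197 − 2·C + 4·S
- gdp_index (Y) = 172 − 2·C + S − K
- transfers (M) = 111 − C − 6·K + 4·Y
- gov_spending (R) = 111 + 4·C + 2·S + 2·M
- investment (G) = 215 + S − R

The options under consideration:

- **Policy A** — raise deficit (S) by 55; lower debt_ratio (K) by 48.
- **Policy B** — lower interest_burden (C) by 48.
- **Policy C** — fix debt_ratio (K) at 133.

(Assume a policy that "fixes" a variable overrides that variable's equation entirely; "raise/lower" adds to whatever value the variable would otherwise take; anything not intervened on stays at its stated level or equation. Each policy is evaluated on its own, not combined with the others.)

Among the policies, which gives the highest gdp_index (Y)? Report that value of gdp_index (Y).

-60

Policy A (S + 55, K − 48):
  C = 128
  S = 157 + 55 = 212
  K = 197 − 2·128 + 4·212 (−48 from intervention) = 741
  Y = 172 − 2·128 + 212 − 741 = -613
Policy B (C − 48):
  C = 128 − 48 = 80
  S = 157
  K = 197 − 2·80 + 4·157 = 665
  Y = 172 − 2·80 + 157 − 665 = -496
Policy C (K := 133):
  C = 128
  S = 157
  K = 133
  Y = 172 − 2·128 + 157 − 133 = -60
Comparing — Policy A: Y=-613, Policy B: Y=-496, Policy C: Y=-60. Highest is -60 (Policy C).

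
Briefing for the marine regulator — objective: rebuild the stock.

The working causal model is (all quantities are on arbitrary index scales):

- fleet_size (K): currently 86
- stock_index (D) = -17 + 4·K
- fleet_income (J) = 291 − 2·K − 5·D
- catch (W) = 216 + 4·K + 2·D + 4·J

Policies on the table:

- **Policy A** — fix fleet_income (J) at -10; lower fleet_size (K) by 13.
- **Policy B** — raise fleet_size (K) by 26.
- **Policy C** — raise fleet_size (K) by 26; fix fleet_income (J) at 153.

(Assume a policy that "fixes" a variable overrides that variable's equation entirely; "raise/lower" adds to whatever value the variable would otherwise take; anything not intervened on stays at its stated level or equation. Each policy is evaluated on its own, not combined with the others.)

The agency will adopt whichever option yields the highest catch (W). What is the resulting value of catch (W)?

Policy A (J := -10, K − 13):
  K = 86 − 13 = 73
  D = -17 + 4·73 = 275
  J = -10
  W = 216 + 4·73 + 2·275 + 4·(-10) = 1018
Policy B (K + 26):
  K = 86 + 26 = 112
  D = -17 + 4·112 = 431
  J = 291 − 2·112 − 5·431 = -2088
  W = 216 + 4·112 + 2·431 + 4·(-2088) = -6826
Policy C (K + 26, J := 153):
  K = 86 + 26 = 112
  D = -17 + 4·112 = 431
  J = 153
  W = 216 + 4·112 + 2·431 + 4·153 = 2138
Comparing — Policy A: W=1018, Policy B: W=-6826, Policy C: W=2138. Highest is 2138 (Policy C).

2138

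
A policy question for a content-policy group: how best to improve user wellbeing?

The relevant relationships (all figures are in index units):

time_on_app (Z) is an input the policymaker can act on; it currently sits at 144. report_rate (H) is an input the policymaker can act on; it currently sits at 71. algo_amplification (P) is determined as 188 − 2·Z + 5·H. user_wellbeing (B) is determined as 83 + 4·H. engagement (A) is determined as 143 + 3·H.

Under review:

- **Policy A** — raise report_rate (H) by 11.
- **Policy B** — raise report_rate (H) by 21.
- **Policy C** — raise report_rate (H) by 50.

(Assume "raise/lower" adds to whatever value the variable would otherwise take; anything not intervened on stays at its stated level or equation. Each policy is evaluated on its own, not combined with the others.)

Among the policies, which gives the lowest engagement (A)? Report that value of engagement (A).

389

Policy A (H + 11):
  H = 71 + 11 = 82
  A = 143 + 3·82 = 389
Policy B (H + 21):
  H = 71 + 21 = 92
  A = 143 + 3·92 = 419
Policy C (H + 50):
  H = 71 + 50 = 121
  A = 143 + 3·121 = 506
Comparing — Policy A: A=389, Policy B: A=419, Policy C: A=506. Lowest is 389 (Policy A).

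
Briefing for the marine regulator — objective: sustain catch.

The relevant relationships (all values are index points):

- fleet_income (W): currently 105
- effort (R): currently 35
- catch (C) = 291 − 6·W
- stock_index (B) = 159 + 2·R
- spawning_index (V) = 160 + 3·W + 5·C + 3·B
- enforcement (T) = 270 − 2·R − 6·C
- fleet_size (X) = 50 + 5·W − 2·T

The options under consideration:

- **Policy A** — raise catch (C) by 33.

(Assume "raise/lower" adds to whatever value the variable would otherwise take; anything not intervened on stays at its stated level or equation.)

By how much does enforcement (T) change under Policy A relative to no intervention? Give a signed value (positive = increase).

Baseline:
  W = 105
  R = 35
  C = 291 − 6·105 = -339
  T = 270 − 2·35 − 6·(-339) = 2234
Policy A (C + 33):
  W = 105
  R = 35
  C = 291 − 6·105 (+33 from intervention) = -306
  T = 270 − 2·35 − 6·(-306) = 2036
Change in T: 2036 − 2234 = -198

-198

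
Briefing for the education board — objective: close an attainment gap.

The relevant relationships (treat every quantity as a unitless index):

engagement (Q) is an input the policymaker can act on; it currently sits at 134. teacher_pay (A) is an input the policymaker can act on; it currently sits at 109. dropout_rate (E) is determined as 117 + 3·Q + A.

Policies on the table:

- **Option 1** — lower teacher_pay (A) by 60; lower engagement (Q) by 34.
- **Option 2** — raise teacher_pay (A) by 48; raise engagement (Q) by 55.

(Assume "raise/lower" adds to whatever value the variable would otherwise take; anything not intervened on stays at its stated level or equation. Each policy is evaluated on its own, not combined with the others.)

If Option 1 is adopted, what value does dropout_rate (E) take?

466

Option 1 (A − 60, Q − 34):
  Q = 134 − 34 = 100
  A = 109 − 60 = 49
  E = 117 + 3·100 + 49 = 466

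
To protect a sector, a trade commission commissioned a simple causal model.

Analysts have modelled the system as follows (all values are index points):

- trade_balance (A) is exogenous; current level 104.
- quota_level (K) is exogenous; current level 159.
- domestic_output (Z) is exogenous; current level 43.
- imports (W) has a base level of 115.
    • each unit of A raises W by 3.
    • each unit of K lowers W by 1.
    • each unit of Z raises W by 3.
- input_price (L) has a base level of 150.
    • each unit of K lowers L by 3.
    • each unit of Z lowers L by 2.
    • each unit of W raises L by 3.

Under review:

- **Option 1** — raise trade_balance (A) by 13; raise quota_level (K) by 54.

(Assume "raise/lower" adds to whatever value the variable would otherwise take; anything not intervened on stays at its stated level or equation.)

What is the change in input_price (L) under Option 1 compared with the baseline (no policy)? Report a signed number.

Baseline:
  A = 104
  K = 159
  Z = 43
  W = 115 + 3·104 − 159 + 3·43 = 397
  L = 150 − 3·159 − 2·43 + 3·397 = 778
Option 1 (A + 13, K + 54):
  A = 104 + 13 = 117
  K = 159 + 54 = 213
  Z = 43
  W = 115 + 3·117 − 213 + 3·43 = 382
  L = 150 − 3·213 − 2·43 + 3·382 = 571
Change in L: 571 − 778 = -207

-207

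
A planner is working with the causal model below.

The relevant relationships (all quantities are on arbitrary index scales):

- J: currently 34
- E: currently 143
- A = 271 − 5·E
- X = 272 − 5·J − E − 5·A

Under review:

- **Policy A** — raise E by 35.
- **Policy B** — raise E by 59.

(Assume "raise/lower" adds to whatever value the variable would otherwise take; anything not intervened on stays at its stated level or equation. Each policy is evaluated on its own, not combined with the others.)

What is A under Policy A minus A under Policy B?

120

Policy A (E + 35):
  E = 143 + 35 = 178
  A = 271 − 5·178 = -619
Policy B (E + 59):
  E = 143 + 59 = 202
  A = 271 − 5·202 = -739
A: -619 − (-739) = 120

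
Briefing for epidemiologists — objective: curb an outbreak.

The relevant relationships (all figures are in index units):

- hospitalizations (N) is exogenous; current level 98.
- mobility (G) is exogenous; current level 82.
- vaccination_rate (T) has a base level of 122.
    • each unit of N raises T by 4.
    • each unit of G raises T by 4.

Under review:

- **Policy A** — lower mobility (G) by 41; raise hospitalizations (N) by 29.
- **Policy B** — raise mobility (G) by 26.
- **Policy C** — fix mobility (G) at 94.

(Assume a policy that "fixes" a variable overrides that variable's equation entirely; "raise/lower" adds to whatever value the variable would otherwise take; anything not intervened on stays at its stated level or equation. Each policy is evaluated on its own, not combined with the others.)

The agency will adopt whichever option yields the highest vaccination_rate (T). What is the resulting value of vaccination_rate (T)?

Policy A (G − 41, N + 29):
  N = 98 + 29 = 127
  G = 82 − 41 = 41
  T = 122 + 4·127 + 4·41 = 794
Policy B (G + 26):
  N = 98
  G = 82 + 26 = 108
  T = 122 + 4·98 + 4·108 = 946
Policy C (G := 94):
  N = 98
  G = 94
  T = 122 + 4·98 + 4·94 = 890
Comparing — Policy A: T=794, Policy B: T=946, Policy C: T=890. Highest is 946 (Policy B).

946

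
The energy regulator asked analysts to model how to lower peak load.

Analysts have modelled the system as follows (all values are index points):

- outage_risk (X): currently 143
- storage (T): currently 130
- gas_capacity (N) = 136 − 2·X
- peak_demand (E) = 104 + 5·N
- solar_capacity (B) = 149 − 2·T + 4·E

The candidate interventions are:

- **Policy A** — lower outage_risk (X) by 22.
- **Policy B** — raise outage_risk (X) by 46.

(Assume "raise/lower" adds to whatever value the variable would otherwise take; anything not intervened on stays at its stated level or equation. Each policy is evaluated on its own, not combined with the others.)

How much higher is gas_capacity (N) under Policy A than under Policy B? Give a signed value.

136

Policy A (X − 22):
  X = 143 − 22 = 121
  N = 136 − 2·121 = -106
Policy B (X + 46):
  X = 143 + 46 = 189
  N = 136 − 2·189 = -242
N: -106 − (-242) = 136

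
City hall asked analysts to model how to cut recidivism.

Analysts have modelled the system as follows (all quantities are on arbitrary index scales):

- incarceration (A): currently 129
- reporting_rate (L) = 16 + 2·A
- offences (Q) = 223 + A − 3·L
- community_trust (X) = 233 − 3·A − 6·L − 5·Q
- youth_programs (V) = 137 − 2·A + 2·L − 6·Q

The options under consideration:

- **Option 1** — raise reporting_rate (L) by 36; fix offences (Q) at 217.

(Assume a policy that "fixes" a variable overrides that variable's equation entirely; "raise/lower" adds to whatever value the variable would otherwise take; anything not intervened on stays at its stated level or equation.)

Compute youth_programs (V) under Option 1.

Option 1 (L + 36, Q := 217):
  A = 129
  L = 16 + 2·129 (+36 from intervention) = 310
  Q = 217
  V = 137 − 2·129 + 2·310 − 6·217 = -803

-803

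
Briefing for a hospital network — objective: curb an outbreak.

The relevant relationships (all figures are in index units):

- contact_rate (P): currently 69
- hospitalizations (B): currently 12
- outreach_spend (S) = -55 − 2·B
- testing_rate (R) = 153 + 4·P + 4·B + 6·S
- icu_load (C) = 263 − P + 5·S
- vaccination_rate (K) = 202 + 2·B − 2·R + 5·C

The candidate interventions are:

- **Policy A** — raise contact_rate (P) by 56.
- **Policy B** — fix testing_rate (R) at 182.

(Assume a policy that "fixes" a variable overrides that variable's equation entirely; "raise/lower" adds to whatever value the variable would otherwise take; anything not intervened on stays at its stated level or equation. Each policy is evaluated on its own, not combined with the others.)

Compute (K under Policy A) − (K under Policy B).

Policy A (P + 56):
  P = 69 + 56 = 125
  B = 12
  S = -55 − 2·12 = -79
  R = 153 + 4·125 + 4·12 + 6·(-79) = 227
  C = 263 − 125 + 5·(-79) = -257
  K = 202 + 2·12 − 2·227 + 5·(-257) = -1513
Policy B (R := 182):
  P = 69
  B = 12
  S = -55 − 2·12 = -79
  R = 182
  C = 263 − 69 + 5·(-79) = -201
  K = 202 + 2·12 − 2·182 + 5·(-201) = -1143
K: -1513 − (-1143) = -370

-370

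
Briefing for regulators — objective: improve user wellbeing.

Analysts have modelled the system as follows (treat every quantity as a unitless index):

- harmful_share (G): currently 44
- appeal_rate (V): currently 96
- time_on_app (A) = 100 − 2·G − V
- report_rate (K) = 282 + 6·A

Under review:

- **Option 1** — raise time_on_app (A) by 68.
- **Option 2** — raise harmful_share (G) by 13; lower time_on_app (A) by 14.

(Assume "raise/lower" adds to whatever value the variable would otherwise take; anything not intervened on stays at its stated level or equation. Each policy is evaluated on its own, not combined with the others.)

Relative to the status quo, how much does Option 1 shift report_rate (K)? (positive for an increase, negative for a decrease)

Baseline:
  G = 44
  V = 96
  A = 100 − 2·44 − 96 = -84
  K = 282 + 6·(-84) = -222
Option 1 (A + 68):
  G = 44
  V = 96
  A = 100 − 2·44 − 96 (+68 from intervention) = -16
  K = 282 + 6·(-16) = 186
Change in K: 186 − (-222) = 408

408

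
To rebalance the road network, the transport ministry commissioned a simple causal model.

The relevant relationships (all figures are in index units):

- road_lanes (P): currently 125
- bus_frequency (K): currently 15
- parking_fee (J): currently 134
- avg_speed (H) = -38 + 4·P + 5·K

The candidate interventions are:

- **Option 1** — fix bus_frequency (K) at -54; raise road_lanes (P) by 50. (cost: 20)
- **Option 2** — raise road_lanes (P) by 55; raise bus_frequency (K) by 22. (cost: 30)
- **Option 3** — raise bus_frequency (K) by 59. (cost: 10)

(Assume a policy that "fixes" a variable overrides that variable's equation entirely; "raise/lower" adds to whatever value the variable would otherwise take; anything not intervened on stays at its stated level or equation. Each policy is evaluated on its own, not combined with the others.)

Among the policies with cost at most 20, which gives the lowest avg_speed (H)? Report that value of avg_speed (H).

Option 1 (K := -54, P + 50):
  P = 125 + 50 = 175
  K = -54
  H = -38 + 4·175 + 5·(-54) = 392
Option 3 (K + 59):
  P = 125
  K = 15 + 59 = 74
  H = -38 + 4·125 + 5·74 = 832
Comparing — Option 1: H=392, Option 3: H=832. Lowest is 392 (Option 1).

392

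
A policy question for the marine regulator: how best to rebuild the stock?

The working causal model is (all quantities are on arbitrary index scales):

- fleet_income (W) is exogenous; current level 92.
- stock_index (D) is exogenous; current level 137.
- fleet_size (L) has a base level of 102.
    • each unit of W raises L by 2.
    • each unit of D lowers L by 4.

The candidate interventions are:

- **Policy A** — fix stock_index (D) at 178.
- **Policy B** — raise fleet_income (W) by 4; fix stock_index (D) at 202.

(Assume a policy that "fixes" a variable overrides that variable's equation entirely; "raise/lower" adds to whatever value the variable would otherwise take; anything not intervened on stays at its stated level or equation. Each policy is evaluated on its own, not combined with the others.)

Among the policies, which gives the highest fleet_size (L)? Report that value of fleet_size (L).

-426

Policy A (D := 178):
  W = 92
  D = 178
  L = 102 + 2·92 − 4·178 = -426
Policy B (W + 4, D := 202):
  W = 92 + 4 = 96
  D = 202
  L = 102 + 2·96 − 4·202 = -514
Comparing — Policy A: L=-426, Policy B: L=-514. Highest is -426 (Policy A).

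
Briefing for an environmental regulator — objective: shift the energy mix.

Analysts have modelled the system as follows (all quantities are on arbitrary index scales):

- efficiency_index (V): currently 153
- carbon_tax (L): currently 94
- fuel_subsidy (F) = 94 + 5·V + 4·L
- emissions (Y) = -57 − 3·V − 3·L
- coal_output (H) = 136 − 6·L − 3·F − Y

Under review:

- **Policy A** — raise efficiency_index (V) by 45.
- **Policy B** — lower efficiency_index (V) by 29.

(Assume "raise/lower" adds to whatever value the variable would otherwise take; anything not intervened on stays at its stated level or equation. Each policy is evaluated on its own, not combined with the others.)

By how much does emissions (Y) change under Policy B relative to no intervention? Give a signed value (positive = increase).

87

Baseline:
  V = 153
  L = 94
  Y = -57 − 3·153 − 3·94 = -798
Policy B (V − 29):
  V = 153 − 29 = 124
  L = 94
  Y = -57 − 3·124 − 3·94 = -711
Change in Y: -711 − (-798) = 87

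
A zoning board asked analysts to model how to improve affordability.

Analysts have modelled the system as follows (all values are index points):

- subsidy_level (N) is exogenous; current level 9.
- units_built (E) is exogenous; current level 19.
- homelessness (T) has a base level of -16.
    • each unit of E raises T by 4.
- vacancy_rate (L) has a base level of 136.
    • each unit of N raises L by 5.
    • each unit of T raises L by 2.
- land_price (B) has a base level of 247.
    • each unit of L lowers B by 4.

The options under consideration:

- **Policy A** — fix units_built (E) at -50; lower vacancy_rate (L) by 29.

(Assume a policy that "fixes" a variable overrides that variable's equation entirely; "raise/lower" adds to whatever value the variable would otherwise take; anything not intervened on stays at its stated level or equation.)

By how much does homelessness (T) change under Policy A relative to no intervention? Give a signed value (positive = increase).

-276

Baseline:
  E = 19
  T = -16 + 4·19 = 60
Policy A (E := -50, L − 29):
  E = -50
  T = -16 + 4·(-50) = -216
Change in T: -216 − 60 = -276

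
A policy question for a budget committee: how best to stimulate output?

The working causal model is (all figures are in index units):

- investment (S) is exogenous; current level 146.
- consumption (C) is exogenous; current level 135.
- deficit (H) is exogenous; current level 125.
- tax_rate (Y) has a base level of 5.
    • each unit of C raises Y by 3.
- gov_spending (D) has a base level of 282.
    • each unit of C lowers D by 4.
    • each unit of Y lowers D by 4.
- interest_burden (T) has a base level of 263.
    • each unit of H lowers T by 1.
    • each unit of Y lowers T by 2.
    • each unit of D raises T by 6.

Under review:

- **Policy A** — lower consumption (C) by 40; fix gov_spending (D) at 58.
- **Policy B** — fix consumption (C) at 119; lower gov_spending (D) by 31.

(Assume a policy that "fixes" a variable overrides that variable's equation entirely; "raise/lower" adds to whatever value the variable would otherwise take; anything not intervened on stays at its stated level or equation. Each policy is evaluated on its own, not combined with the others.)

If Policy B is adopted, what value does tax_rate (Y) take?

Policy B (C := 119, D − 31):
  C = 119
  Y = 5 + 3·119 = 362

362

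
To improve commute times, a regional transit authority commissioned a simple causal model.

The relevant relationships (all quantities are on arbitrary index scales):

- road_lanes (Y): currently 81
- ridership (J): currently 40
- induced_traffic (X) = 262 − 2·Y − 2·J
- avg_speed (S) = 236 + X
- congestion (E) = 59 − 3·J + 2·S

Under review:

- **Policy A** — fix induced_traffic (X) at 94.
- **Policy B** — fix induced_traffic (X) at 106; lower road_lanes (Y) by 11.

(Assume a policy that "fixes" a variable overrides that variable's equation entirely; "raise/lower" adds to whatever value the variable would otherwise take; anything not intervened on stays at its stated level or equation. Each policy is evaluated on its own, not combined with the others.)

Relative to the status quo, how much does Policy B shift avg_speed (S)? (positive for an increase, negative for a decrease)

86

Baseline:
  Y = 81
  J = 40
  X = 262 − 2·81 − 2·40 = 20
  S = 236 + 20 = 256
Policy B (X := 106, Y − 11):
  Y = 81 − 11 = 70
  J = 40
  X = 106
  S = 236 + 106 = 342
Change in S: 342 − 256 = 86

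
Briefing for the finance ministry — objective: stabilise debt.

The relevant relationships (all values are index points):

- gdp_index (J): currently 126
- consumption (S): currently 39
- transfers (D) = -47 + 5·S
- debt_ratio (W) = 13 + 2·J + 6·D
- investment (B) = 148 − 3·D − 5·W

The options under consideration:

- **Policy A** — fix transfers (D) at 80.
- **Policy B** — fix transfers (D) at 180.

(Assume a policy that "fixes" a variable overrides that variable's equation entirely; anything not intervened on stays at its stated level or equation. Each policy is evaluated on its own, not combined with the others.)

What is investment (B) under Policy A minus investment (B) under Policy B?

3300

Policy A (D := 80):
  J = 126
  S = 39
  D = 80
  W = 13 + 2·126 + 6·80 = 745
  B = 148 − 3·80 − 5·745 = -3817
Policy B (D := 180):
  J = 126
  S = 39
  D = 180
  W = 13 + 2·126 + 6·180 = 1345
  B = 148 − 3·180 − 5·1345 = -7117
B: -3817 − (-7117) = 3300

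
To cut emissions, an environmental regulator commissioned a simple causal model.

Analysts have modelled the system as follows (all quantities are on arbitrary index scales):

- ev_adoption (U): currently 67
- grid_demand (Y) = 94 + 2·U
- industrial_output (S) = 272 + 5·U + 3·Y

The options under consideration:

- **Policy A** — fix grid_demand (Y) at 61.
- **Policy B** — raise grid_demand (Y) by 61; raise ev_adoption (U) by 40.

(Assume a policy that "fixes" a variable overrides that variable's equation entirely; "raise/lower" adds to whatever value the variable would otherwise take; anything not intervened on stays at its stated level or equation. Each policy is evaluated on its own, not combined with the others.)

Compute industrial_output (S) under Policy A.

Policy A (Y := 61):
  U = 67
  Y = 61
  S = 272 + 5·67 + 3·61 = 790

790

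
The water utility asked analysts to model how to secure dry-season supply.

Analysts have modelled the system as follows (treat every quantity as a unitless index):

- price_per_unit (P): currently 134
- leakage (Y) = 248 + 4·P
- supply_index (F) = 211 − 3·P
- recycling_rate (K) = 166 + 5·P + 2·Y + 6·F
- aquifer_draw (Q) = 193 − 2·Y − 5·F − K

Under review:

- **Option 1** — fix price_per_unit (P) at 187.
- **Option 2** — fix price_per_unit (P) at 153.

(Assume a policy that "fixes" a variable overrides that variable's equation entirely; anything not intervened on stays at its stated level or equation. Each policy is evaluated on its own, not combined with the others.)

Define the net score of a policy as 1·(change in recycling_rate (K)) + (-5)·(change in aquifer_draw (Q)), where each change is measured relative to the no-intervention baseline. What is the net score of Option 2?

-1235

Baseline:
  P = 134
  Y = 248 + 4·134 = 784
  F = 211 − 3·134 = -191
  K = 166 + 5·134 + 2·784 + 6·(-191) = 1258
  Q = 193 − 2·784 − 5·(-191) − 1258 = -1678
Option 2 (P := 153):
  P = 153
  Y = 248 + 4·153 = 860
  F = 211 − 3·153 = -248
  K = 166 + 5·153 + 2·860 + 6·(-248) = 1163
  Q = 193 − 2·860 − 5·(-248) − 1163 = -1450
ΔK = 1163 − 1258 = -95; ΔQ = -1450 − (-1678) = 228
Score = 1·(-95) + (-5)·228 = -1235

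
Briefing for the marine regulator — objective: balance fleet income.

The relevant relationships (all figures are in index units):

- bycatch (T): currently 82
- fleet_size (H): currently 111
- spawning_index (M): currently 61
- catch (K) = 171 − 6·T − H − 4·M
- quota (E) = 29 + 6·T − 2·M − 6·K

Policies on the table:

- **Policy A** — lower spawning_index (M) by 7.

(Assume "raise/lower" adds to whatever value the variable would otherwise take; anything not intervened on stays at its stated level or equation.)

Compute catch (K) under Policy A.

-648

Policy A (M − 7):
  T = 82
  H = 111
  M = 61 − 7 = 54
  K = 171 − 6·82 − 111 − 4·54 = -648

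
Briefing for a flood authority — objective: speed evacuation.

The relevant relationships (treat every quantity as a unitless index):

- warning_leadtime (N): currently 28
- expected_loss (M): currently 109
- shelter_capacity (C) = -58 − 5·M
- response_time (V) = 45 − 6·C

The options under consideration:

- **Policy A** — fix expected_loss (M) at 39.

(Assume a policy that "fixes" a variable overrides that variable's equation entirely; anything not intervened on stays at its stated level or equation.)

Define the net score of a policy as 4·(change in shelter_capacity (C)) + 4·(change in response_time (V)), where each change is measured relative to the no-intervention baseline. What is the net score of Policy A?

Baseline:
  M = 109
  C = -58 − 5·109 = -603
  V = 45 − 6·(-603) = 3663
Policy A (M := 39):
  M = 39
  C = -58 − 5·39 = -253
  V = 45 − 6·(-253) = 1563
ΔC = -253 − (-603) = 350; ΔV = 1563 − 3663 = -2100
Score = 4·350 + 4·(-2100) = -7000

-7000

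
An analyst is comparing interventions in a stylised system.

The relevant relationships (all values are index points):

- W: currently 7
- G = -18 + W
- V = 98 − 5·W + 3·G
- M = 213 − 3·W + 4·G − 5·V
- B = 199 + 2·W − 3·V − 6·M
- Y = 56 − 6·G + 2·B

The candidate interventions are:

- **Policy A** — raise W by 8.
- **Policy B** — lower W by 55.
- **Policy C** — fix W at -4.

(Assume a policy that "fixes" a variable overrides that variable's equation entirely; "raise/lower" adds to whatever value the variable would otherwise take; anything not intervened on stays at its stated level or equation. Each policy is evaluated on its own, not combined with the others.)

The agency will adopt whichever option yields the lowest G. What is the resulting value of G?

Policy A (W + 8):
  W = 7 + 8 = 15
  G = -18 + 15 = -3
Policy B (W − 55):
  W = 7 − 55 = -48
  G = -18 + (-48) = -66
Policy C (W := -4):
  W = -4
  G = -18 + (-4) = -22
Comparing — Policy A: G=-3, Policy B: G=-66, Policy C: G=-22. Lowest is -66 (Policy B).

-66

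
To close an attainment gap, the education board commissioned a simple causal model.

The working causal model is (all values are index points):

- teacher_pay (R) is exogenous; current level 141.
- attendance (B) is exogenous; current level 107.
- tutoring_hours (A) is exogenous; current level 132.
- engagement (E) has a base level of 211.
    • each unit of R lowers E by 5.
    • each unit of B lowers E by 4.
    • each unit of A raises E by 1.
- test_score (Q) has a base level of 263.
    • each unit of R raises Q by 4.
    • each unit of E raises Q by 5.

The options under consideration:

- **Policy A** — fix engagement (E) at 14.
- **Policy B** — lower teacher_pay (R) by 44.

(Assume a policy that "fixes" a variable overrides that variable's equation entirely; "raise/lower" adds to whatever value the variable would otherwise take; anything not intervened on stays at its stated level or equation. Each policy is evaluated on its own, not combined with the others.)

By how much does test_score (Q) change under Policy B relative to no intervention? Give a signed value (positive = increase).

Baseline:
  R = 141
  B = 107
  A = 132
  E = 211 − 5·141 − 4·107 + 132 = -790
  Q = 263 + 4·141 + 5·(-790) = -3123
Policy B (R − 44):
  R = 141 − 44 = 97
  B = 107
  A = 132
  E = 211 − 5·97 − 4·107 + 132 = -570
  Q = 263 + 4·97 + 5·(-570) = -2199
Change in Q: -2199 − (-3123) = 924

924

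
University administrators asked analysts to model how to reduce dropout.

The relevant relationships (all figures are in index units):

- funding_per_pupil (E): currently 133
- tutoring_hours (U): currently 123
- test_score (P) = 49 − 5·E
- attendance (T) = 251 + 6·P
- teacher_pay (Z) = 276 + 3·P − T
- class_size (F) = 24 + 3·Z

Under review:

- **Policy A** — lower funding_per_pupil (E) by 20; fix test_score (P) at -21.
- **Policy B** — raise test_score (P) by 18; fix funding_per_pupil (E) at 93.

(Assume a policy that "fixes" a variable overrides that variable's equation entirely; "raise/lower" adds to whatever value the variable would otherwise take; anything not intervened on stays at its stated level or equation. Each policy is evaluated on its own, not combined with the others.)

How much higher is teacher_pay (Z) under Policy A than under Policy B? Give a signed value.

-1131

Policy A (E − 20, P := -21):
  E = 133 − 20 = 113
  P = -21
  T = 251 + 6·(-21) = 125
  Z = 276 + 3·(-21) − 125 = 88
Policy B (P + 18, E := 93):
  E = 93
  P = 49 − 5·93 (+18 from intervention) = -398
  T = 251 + 6·(-398) = -2137
  Z = 276 + 3·(-398) − (-2137) = 1219
Z: 88 − 1219 = -1131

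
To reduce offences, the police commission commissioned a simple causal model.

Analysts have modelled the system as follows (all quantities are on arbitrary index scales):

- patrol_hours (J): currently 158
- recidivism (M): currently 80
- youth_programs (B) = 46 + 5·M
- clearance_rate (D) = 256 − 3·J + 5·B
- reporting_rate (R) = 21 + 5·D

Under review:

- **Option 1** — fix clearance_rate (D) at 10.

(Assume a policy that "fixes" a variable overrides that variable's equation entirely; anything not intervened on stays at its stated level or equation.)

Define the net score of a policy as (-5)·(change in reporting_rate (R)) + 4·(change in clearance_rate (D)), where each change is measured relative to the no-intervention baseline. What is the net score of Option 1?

42042

Baseline:
  J = 158
  M = 80
  B = 46 + 5·80 = 446
  D = 256 − 3·158 + 5·446 = 2012
  R = 21 + 5·2012 = 10081
Option 1 (D := 10):
  J = 158
  M = 80
  B = 46 + 5·80 = 446
  D = 10
  R = 21 + 5·10 = 71
ΔR = 71 − 10081 = -10010; ΔD = 10 − 2012 = -2002
Score = (-5)·(-10010) + 4·(-2002) = 42042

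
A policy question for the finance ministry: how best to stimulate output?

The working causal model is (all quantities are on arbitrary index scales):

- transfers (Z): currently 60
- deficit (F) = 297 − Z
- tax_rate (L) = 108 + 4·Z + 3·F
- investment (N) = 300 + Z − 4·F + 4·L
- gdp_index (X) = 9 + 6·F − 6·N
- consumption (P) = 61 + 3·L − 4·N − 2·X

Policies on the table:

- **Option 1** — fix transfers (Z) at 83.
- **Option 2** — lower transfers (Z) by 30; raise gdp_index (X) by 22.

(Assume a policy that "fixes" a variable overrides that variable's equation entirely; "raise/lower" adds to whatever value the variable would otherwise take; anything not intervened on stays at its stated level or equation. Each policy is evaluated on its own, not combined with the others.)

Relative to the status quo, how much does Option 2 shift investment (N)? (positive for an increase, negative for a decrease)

Baseline:
  Z = 60
  F = 297 − 60 = 237
  L = 108 + 4·60 + 3·237 = 1059
  N = 300 + 60 − 4·237 + 4·1059 = 3648
Option 2 (Z − 30, X + 22):
  Z = 60 − 30 = 30
  F = 297 − 30 = 267
  L = 108 + 4·30 + 3·267 = 1029
  N = 300 + 30 − 4·267 + 4·1029 = 3378
Change in N: 3378 − 3648 = -270

-270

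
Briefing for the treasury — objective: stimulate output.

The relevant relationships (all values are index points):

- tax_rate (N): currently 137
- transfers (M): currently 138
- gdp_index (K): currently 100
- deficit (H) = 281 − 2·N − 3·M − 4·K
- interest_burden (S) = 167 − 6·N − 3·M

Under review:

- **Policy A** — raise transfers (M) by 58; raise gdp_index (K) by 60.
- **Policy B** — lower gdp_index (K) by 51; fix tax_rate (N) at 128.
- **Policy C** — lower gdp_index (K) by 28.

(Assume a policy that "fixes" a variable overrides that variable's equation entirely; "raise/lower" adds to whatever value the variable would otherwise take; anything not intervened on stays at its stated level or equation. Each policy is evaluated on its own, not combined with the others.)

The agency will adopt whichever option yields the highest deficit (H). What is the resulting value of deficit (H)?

-585

Policy A (M + 58, K + 60):
  N = 137
  M = 138 + 58 = 196
  K = 100 + 60 = 160
  H = 281 − 2·137 − 3·196 − 4·160 = -1221
Policy B (K − 51, N := 128):
  N = 128
  M = 138
  K = 100 − 51 = 49
  H = 281 − 2·128 − 3·138 − 4·49 = -585
Policy C (K − 28):
  N = 137
  M = 138
  K = 100 − 28 = 72
  H = 281 − 2·137 − 3·138 − 4·72 = -695
Comparing — Policy A: H=-1221, Policy B: H=-585, Policy C: H=-695. Highest is -585 (Policy B).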